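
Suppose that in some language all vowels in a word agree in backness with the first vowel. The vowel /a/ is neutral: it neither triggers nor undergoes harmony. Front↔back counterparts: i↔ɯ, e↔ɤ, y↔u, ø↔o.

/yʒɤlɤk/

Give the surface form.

[yʒelek]

/ɤ/ harmonizes with /y/ ([-back]) → [e]
/ɤ/ harmonizes with /y/ ([-back]) → [e]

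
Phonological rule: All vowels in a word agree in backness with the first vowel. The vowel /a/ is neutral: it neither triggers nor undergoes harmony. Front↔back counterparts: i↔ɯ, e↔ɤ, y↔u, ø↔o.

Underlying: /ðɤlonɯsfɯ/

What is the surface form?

[ðɤlonɯsfɯ]

no segment meets the rule's conditions; no change.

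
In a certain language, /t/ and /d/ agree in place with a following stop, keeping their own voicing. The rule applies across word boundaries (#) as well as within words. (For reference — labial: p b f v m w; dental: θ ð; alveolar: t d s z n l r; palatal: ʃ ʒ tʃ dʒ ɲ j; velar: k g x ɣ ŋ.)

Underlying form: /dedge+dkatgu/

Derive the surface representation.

/d/ before /g/ (velar) → [g]
/d/ before /k/ (velar) → [g]
/t/ before /g/ (velar) → [k]

[degge+gkakgu]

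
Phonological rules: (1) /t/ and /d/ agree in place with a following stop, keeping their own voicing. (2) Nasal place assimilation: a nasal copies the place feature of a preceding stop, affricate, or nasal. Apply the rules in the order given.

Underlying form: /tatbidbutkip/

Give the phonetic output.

[tapbibbukkip]

Rule 1: /t/ before /b/ (labial) → [p]
Rule 1: /d/ before /b/ (labial) → [b]
Rule 1: /t/ before /k/ (velar) → [k]
After rule 1: tapbibbukkip
Rule 2: no segment meets the rule's conditions; no change.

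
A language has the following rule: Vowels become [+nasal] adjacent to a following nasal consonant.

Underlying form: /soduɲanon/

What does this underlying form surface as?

[sodũɲãnõn]

/u/ before nasal /ɲ/ → [ũ]
/a/ before nasal /n/ → [ã]
/o/ before nasal /n/ → [õ]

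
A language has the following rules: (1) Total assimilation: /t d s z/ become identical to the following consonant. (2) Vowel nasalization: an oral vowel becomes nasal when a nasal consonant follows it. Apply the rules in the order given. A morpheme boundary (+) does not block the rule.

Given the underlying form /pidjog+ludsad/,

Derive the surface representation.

Rule 1: /d/ before /j/ → [j] (total assimilation)
Rule 1: /d/ before /s/ → [s] (total assimilation)
After rule 1: pijjog+lussad
Rule 2: no segment meets the rule's conditions; no change.

[pijjog+lussad]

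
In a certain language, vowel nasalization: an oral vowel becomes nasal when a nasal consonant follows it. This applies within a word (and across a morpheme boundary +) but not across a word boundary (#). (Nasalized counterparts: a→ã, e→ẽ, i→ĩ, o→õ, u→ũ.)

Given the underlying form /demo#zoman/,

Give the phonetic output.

/e/ before nasal /m/ → [ẽ]
/o/ before nasal /m/ → [õ]
/a/ before nasal /n/ → [ã]

[dẽmo#zõmãn]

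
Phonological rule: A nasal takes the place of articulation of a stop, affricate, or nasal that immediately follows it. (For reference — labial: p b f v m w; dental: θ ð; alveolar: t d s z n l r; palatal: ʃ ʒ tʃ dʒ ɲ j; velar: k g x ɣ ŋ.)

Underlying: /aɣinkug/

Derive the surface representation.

/n/ before /k/ (velar) → [ŋ]

[aɣiŋkug]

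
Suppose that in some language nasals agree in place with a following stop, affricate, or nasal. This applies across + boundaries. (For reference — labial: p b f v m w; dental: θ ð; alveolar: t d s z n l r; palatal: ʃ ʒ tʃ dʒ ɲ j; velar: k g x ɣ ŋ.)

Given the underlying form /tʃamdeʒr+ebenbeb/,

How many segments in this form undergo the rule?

2

/m/ before /d/ (alveolar) → [n]
/n/ before /b/ (labial) → [m]
2 segments change.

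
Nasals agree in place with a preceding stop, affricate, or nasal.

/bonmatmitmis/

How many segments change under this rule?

3

/m/ after /n/ (alveolar) → [n]
/m/ after /t/ (alveolar) → [n]
/m/ after /t/ (alveolar) → [n]
3 segments change.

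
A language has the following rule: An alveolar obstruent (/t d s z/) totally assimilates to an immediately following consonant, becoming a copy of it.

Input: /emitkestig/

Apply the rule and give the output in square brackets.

/t/ before /k/ → [k] (total assimilation)
/s/ before /t/ → [t] (total assimilation)

[emikkettig]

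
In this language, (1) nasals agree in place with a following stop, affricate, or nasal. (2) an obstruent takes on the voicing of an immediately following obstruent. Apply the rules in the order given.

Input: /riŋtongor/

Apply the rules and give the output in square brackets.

Rule 1: /ŋ/ before /t/ (alveolar) → [n]
Rule 1: /n/ before /g/ (velar) → [ŋ]
After rule 1: rintoŋgor
Rule 2: no segment meets the rule's conditions; no change.

[rintoŋgor]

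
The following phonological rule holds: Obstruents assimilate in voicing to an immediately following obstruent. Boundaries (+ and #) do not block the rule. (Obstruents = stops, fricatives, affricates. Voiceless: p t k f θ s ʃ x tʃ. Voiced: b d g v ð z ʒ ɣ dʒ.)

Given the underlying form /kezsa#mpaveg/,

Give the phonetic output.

[kessa#mpaveg]

/z/ before /s/ (voiceless) → [s]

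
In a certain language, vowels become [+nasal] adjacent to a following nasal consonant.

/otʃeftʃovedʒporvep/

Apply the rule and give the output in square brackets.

[otʃeftʃovedʒporvep]

no segment meets the rule's conditions; no change.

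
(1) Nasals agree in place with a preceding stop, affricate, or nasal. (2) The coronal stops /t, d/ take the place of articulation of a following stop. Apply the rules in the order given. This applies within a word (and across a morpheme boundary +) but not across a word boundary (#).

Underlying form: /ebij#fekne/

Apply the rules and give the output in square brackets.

[ebij#fekŋe]

Rule 1: /n/ after /k/ (velar) → [ŋ]
After rule 1: ebij#fekŋe
Rule 2: no segment meets the rule's conditions; no change.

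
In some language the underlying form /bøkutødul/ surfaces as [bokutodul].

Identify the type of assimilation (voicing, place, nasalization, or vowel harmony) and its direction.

/ø/→[o] /ø/→[o].
Vowels agree with the last vowel, so the harmony is regressive.

vowel harmony, regressive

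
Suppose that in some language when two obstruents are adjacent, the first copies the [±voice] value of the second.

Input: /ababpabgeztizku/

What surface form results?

/b/ before /p/ (voiceless) → [p]
/z/ before /t/ (voiceless) → [s]
/z/ before /k/ (voiceless) → [s]

[abappabgestisku]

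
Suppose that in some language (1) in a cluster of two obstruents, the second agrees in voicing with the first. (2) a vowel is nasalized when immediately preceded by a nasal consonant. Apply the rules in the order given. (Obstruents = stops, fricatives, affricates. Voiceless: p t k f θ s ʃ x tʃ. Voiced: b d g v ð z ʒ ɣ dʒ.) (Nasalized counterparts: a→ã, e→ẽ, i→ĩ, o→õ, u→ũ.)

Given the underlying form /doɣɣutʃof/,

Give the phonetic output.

[doɣɣutʃof]

Rule 1: no segment meets the rule's conditions; no change.
After rule 1: doɣɣutʃof
Rule 2: no segment meets the rule's conditions; no change.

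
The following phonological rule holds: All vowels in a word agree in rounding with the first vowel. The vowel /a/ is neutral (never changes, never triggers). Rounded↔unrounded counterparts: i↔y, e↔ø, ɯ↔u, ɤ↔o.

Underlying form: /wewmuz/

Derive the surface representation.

[wewmɯz]

/u/ harmonizes with /e/ ([-round]) → [ɯ]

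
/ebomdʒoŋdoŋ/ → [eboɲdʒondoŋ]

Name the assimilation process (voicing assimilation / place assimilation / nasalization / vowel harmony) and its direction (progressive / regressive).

/m/→[ɲ] /ŋ/→[n].
Each target copies a feature from the following segment, so the direction is regressive.

place assimilation, regressive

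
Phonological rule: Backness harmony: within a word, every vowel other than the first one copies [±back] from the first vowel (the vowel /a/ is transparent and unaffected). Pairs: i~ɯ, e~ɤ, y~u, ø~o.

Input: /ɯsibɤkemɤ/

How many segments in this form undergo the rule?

/i/ harmonizes with /ɯ/ ([+back]) → [ɯ]
/e/ harmonizes with /ɯ/ ([+back]) → [ɤ]
2 segments change.

2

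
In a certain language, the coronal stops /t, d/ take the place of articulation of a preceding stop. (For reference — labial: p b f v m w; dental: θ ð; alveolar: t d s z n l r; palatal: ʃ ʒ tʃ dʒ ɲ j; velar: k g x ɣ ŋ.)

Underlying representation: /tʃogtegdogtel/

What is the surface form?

/t/ after /g/ (velar) → [k]
/d/ after /g/ (velar) → [g]
/t/ after /g/ (velar) → [k]

[tʃogkeggogkel]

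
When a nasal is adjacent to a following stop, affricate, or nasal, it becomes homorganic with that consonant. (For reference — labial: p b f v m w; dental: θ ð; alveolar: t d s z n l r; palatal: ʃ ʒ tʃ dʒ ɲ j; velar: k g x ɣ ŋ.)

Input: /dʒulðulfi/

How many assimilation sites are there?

0

No segment meets the rule's conditions.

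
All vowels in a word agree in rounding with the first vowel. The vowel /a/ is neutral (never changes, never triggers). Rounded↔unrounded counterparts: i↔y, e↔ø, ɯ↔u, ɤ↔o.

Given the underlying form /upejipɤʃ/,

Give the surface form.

[upøjypoʃ]

/e/ harmonizes with /u/ ([+round]) → [ø]
/i/ harmonizes with /u/ ([+round]) → [y]
/ɤ/ harmonizes with /u/ ([+round]) → [o]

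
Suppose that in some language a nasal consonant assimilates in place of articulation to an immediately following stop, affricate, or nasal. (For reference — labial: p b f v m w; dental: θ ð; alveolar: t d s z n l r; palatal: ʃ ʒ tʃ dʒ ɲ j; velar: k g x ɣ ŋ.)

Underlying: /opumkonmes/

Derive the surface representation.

/m/ before /k/ (velar) → [ŋ]
/n/ before /m/ (labial) → [m]

[opuŋkommes]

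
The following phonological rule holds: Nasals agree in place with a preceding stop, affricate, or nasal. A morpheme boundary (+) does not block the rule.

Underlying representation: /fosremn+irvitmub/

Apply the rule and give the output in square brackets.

[fosremm+irvitnub]

/n/ after /m/ (labial) → [m]
/m/ after /t/ (alveolar) → [n]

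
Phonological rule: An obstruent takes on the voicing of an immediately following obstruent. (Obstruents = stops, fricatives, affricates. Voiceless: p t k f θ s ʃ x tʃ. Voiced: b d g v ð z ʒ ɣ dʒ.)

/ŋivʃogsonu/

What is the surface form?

/v/ before /ʃ/ (voiceless) → [f]
/g/ before /s/ (voiceless) → [k]

[ŋifʃoksonu]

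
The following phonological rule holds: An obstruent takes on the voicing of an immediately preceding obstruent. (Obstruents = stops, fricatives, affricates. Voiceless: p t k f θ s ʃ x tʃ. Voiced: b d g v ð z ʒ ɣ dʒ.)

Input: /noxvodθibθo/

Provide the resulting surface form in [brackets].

[noxfodðibðo]

/v/ after /x/ (voiceless) → [f]
/θ/ after /d/ (voiced) → [ð]
/θ/ after /b/ (voiced) → [ð]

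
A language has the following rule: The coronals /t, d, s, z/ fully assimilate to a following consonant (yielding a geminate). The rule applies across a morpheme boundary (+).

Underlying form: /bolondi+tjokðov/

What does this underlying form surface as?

/t/ before /j/ → [j] (total assimilation)

[bolondi+jjokðov]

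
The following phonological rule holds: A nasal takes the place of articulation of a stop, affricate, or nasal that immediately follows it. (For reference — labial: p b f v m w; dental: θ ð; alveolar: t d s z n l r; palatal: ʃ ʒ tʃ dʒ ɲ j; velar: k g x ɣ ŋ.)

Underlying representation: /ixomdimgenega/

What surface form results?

/m/ before /d/ (alveolar) → [n]
/m/ before /g/ (velar) → [ŋ]

[ixondiŋgenega]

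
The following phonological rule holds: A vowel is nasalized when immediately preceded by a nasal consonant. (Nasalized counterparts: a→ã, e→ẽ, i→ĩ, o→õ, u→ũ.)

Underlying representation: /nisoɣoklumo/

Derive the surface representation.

[nĩsoɣoklumõ]

/i/ after nasal /n/ → [ĩ]
/o/ after nasal /m/ → [õ]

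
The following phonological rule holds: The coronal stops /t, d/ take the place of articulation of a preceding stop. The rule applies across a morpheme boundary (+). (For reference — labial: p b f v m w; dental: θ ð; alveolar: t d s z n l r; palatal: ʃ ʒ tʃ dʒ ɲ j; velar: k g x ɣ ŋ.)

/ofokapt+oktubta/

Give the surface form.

[ofokapp+okkubpa]

/t/ after /p/ (labial) → [p]
/t/ after /k/ (velar) → [k]
/t/ after /b/ (labial) → [p]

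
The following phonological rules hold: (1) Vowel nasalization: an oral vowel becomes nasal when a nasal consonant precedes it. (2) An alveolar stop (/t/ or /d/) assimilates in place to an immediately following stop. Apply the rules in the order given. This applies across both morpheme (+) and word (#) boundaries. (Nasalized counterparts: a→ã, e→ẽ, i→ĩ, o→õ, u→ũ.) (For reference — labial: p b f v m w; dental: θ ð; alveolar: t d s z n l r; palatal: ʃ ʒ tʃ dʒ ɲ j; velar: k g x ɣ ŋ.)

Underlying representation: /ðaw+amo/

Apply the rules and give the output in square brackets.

[ðaw+amõ]

Rule 1: /o/ after nasal /m/ → [õ]
After rule 1: ðaw+amõ
Rule 2: no segment meets the rule's conditions; no change.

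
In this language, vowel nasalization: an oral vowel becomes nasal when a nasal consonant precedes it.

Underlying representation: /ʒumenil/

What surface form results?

/e/ after nasal /m/ → [ẽ]
/i/ after nasal /n/ → [ĩ]

[ʒumẽnĩl]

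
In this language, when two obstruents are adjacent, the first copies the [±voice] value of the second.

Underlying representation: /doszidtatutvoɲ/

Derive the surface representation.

[dozzittatudvoɲ]

/s/ before /z/ (voiced) → [z]
/d/ before /t/ (voiceless) → [t]
/t/ before /v/ (voiced) → [d]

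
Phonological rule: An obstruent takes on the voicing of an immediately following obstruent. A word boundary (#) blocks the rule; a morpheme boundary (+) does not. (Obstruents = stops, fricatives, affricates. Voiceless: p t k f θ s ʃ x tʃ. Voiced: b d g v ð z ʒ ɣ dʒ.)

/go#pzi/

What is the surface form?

[go#bzi]

/p/ before /z/ (voiced) → [b]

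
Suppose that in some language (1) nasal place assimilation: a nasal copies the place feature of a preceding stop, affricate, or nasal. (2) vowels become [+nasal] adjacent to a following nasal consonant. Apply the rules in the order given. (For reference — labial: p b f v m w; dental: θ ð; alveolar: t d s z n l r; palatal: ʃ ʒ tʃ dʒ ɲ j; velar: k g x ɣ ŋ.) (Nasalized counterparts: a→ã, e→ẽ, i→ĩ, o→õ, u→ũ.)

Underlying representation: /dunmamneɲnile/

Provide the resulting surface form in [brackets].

[dũnnãmmẽɲɲile]

Rule 1: /m/ after /n/ (alveolar) → [n]
Rule 1: /n/ after /m/ (labial) → [m]
Rule 1: /n/ after /ɲ/ (palatal) → [ɲ]
After rule 1: dunnammeɲɲile
Rule 2: /u/ before nasal /n/ → [ũ]
Rule 2: /a/ before nasal /m/ → [ã]
Rule 2: /e/ before nasal /ɲ/ → [ẽ]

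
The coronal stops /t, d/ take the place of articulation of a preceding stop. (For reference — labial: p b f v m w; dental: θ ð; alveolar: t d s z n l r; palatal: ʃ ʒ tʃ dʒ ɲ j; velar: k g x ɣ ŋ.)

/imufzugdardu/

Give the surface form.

/d/ after /g/ (velar) → [g]

[imufzuggardu]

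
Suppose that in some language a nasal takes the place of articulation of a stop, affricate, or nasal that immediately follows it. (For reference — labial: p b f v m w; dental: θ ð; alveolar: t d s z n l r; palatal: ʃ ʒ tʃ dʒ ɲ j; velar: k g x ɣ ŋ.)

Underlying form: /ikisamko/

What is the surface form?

/m/ before /k/ (velar) → [ŋ]

[ikisaŋko]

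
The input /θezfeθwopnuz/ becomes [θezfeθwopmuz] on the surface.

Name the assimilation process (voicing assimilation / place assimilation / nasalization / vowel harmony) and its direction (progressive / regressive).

place assimilation, progressive

/n/→[m].
Each target copies a feature from the preceding segment, so the direction is progressive.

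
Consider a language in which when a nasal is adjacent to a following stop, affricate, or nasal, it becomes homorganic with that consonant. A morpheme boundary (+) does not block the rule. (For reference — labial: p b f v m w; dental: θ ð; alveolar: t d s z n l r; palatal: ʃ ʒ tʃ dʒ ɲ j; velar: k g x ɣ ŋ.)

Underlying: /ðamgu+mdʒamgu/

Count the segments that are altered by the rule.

3

/m/ before /g/ (velar) → [ŋ]
/m/ before /dʒ/ (palatal) → [ɲ]
/m/ before /g/ (velar) → [ŋ]
3 segments change.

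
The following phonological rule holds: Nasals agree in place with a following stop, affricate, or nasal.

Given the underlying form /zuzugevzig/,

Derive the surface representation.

no segment meets the rule's conditions; no change.

[zuzugevzig]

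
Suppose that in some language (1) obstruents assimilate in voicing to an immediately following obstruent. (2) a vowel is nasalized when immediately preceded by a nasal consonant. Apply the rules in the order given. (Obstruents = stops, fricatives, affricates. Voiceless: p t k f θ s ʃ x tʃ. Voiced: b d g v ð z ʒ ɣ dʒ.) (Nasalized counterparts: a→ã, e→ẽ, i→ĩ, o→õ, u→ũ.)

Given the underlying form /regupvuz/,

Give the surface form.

Rule 1: /p/ before /v/ (voiced) → [b]
After rule 1: regubvuz
Rule 2: no segment meets the rule's conditions; no change.

[regubvuz]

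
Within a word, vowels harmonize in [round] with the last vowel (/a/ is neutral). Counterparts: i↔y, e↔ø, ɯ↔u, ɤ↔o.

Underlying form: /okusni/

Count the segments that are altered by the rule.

/o/ harmonizes with /i/ ([-round]) → [ɤ]
/u/ harmonizes with /i/ ([-round]) → [ɯ]
2 segments change.

2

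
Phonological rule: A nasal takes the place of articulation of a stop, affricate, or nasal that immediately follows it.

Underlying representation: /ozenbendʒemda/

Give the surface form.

[ozembeɲdʒenda]

/n/ before /b/ (labial) → [m]
/n/ before /dʒ/ (palatal) → [ɲ]
/m/ before /d/ (alveolar) → [n]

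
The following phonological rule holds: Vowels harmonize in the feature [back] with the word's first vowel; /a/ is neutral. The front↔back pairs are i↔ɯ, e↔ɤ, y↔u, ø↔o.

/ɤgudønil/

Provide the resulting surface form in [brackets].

/ø/ harmonizes with /ɤ/ ([+back]) → [o]
/i/ harmonizes with /ɤ/ ([+back]) → [ɯ]

[ɤgudonɯl]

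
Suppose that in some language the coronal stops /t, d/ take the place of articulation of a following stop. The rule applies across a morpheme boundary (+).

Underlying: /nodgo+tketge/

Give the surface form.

[noggo+kkekge]

/d/ before /g/ (velar) → [g]
/t/ before /k/ (velar) → [k]
/t/ before /g/ (velar) → [k]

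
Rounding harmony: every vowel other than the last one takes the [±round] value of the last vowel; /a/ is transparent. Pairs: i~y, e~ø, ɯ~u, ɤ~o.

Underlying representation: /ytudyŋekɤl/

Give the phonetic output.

/y/ harmonizes with /ɤ/ ([-round]) → [i]
/u/ harmonizes with /ɤ/ ([-round]) → [ɯ]
/y/ harmonizes with /ɤ/ ([-round]) → [i]

[itɯdiŋekɤl]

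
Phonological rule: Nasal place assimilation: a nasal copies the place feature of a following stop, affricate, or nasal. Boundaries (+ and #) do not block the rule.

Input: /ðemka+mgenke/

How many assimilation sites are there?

3

/m/ before /k/ (velar) → [ŋ]
/m/ before /g/ (velar) → [ŋ]
/n/ before /k/ (velar) → [ŋ]
3 segments change.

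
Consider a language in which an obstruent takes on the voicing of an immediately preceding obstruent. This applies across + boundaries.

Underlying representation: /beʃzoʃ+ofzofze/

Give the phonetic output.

/z/ after /ʃ/ (voiceless) → [s]
/z/ after /f/ (voiceless) → [s]
/z/ after /f/ (voiceless) → [s]

[beʃsoʃ+ofsofse]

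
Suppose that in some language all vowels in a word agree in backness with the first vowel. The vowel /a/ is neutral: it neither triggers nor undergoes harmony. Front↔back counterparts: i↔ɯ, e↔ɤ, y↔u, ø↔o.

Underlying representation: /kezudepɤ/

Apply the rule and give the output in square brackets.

/u/ harmonizes with /e/ ([-back]) → [y]
/ɤ/ harmonizes with /e/ ([-back]) → [e]

[kezydepe]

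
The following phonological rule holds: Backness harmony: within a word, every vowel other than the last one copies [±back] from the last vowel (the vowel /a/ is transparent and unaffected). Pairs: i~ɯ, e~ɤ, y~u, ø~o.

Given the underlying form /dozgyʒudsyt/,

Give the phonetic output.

/o/ harmonizes with /y/ ([-back]) → [ø]
/u/ harmonizes with /y/ ([-back]) → [y]

[døzgyʒydsyt]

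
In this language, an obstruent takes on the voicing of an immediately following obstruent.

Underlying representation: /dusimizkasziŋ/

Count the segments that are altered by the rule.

/z/ before /k/ (voiceless) → [s]
/s/ before /z/ (voiced) → [z]
2 segments change.

2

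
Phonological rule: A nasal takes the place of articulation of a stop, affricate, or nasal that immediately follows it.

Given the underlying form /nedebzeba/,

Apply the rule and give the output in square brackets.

no segment meets the rule's conditions; no change.

[nedebzeba]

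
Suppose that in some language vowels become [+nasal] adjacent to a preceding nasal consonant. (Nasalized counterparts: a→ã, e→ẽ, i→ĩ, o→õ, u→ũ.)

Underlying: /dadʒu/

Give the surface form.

[dadʒu]

no segment meets the rule's conditions; no change.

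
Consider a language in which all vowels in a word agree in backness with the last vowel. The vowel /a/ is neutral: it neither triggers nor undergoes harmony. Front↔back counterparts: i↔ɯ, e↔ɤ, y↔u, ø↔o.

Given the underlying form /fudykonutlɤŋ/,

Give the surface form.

/y/ harmonizes with /ɤ/ ([+back]) → [u]

[fudukonutlɤŋ]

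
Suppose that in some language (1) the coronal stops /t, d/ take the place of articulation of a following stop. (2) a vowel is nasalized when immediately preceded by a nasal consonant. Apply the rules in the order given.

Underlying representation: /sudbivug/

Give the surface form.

[subbivug]

Rule 1: /d/ before /b/ (labial) → [b]
After rule 1: subbivug
Rule 2: no segment meets the rule's conditions; no change.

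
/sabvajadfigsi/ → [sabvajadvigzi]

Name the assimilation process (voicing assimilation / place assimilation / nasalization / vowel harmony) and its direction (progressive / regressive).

voicing assimilation, progressive

/f/→[v] /s/→[z].
Each target copies a feature from the preceding segment, so the direction is progressive.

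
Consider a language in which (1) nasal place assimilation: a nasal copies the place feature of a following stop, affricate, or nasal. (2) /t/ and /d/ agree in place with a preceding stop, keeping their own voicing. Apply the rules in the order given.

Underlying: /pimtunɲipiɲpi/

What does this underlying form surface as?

[pintuɲɲipimpi]

Rule 1: /m/ before /t/ (alveolar) → [n]
Rule 1: /n/ before /ɲ/ (palatal) → [ɲ]
Rule 1: /ɲ/ before /p/ (labial) → [m]
After rule 1: pintuɲɲipimpi
Rule 2: no segment meets the rule's conditions; no change.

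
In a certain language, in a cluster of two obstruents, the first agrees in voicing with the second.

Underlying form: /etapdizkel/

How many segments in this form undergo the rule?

2

/p/ before /d/ (voiced) → [b]
/z/ before /k/ (voiceless) → [s]
2 segments change.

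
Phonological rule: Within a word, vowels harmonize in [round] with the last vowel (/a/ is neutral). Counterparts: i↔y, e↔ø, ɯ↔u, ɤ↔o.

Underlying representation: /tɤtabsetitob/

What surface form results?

[totabsøtytob]

/ɤ/ harmonizes with /o/ ([+round]) → [o]
/e/ harmonizes with /o/ ([+round]) → [ø]
/i/ harmonizes with /o/ ([+round]) → [y]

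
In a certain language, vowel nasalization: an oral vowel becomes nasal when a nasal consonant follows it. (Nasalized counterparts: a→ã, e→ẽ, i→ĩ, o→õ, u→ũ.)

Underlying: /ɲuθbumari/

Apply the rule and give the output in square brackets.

[ɲuθbũmari]

/u/ before nasal /m/ → [ũ]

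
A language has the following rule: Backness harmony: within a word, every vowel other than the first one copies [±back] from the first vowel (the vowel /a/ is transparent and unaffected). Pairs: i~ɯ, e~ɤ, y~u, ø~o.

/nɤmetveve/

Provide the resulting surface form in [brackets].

[nɤmɤtvɤvɤ]

/e/ harmonizes with /ɤ/ ([+back]) → [ɤ]
/e/ harmonizes with /ɤ/ ([+back]) → [ɤ]
/e/ harmonizes with /ɤ/ ([+back]) → [ɤ]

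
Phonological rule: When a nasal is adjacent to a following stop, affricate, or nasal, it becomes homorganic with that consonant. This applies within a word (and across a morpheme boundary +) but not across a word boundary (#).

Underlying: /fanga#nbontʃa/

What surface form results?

[faŋga#mboɲtʃa]

/n/ before /g/ (velar) → [ŋ]
/n/ before /b/ (labial) → [m]
/n/ before /tʃ/ (palatal) → [ɲ]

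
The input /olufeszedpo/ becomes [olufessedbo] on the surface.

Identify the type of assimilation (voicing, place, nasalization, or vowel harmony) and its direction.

voicing assimilation, progressive

/z/→[s] /p/→[b].
Each target copies a feature from the preceding segment, so the direction is progressive.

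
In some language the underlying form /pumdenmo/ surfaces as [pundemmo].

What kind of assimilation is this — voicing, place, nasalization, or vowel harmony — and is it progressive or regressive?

/m/→[n] /n/→[m].
Each target copies a feature from the following segment, so the direction is regressive.

place assimilation, regressive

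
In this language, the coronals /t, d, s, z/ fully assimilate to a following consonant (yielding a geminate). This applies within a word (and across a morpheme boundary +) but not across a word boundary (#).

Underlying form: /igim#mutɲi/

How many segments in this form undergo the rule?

1

/t/ before /ɲ/ → [ɲ] (total assimilation)
1 segment changes.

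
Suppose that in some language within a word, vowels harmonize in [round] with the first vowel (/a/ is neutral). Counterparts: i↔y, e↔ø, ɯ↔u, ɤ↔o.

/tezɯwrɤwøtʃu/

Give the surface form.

/ø/ harmonizes with /e/ ([-round]) → [e]
/u/ harmonizes with /e/ ([-round]) → [ɯ]

[tezɯwrɤwetʃɯ]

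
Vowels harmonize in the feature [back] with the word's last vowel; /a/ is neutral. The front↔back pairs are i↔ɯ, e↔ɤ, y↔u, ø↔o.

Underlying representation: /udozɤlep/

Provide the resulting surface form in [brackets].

/u/ harmonizes with /e/ ([-back]) → [y]
/o/ harmonizes with /e/ ([-back]) → [ø]
/ɤ/ harmonizes with /e/ ([-back]) → [e]

[ydøzelep]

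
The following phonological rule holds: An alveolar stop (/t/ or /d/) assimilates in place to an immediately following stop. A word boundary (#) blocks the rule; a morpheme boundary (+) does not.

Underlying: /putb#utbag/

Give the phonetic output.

/t/ before /b/ (labial) → [p]
/t/ before /b/ (labial) → [p]

[pupb#upbag]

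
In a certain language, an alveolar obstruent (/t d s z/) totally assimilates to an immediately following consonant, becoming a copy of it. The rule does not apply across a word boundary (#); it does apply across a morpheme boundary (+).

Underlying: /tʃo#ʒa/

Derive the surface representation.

[tʃo#ʒa]

no segment meets the rule's conditions; no change.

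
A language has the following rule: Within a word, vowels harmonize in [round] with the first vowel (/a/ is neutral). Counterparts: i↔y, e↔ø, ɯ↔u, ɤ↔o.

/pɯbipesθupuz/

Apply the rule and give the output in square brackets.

/u/ harmonizes with /ɯ/ ([-round]) → [ɯ]
/u/ harmonizes with /ɯ/ ([-round]) → [ɯ]

[pɯbipesθɯpɯz]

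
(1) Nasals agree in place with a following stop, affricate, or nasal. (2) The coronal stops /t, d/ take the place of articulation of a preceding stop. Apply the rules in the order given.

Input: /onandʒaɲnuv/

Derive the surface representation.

[onaɲdʒannuv]

Rule 1: /n/ before /dʒ/ (palatal) → [ɲ]
Rule 1: /ɲ/ before /n/ (alveolar) → [n]
After rule 1: onaɲdʒannuv
Rule 2: no segment meets the rule's conditions; no change.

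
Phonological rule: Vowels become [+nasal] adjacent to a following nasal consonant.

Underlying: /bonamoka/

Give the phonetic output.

/o/ before nasal /n/ → [õ]
/a/ before nasal /m/ → [ã]

[bõnãmoka]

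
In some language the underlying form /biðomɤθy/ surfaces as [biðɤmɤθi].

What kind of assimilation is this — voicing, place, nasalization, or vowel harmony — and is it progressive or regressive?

/o/→[ɤ] /y/→[i].
Vowels agree with the first vowel, so the harmony is progressive.

vowel harmony, progressive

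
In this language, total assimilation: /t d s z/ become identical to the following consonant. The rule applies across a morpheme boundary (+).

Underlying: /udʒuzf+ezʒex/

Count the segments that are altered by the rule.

/z/ before /f/ → [f] (total assimilation)
/z/ before /ʒ/ → [ʒ] (total assimilation)
2 segments change.

2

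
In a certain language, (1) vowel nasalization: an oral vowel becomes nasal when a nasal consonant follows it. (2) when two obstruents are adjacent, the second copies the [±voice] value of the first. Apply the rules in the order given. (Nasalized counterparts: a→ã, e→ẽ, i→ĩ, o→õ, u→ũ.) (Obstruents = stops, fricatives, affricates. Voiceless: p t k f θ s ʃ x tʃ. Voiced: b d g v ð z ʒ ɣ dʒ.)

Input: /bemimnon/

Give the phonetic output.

[bẽmĩmnõn]

Rule 1: /e/ before nasal /m/ → [ẽ]
Rule 1: /i/ before nasal /m/ → [ĩ]
Rule 1: /o/ before nasal /n/ → [õ]
After rule 1: bẽmĩmnõn
Rule 2: no segment meets the rule's conditions; no change.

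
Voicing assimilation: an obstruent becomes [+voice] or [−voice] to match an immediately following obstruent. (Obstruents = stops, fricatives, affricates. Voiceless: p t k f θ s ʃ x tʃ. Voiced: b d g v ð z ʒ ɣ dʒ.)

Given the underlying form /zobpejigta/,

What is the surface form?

/b/ before /p/ (voiceless) → [p]
/g/ before /t/ (voiceless) → [k]

[zoppejikta]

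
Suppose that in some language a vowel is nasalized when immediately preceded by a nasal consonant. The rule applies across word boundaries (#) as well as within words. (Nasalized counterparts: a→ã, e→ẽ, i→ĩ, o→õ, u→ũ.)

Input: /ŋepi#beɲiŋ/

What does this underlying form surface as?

/e/ after nasal /ŋ/ → [ẽ]
/i/ after nasal /ɲ/ → [ĩ]

[ŋẽpi#beɲĩŋ]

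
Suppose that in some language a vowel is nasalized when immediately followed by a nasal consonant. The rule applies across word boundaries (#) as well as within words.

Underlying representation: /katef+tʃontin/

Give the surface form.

[katef+tʃõntĩn]

/o/ before nasal /n/ → [õ]
/i/ before nasal /n/ → [ĩ]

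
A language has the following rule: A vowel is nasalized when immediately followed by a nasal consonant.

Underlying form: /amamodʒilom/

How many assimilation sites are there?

/a/ before nasal /m/ → [ã]
/a/ before nasal /m/ → [ã]
/o/ before nasal /m/ → [õ]
3 segments change.

3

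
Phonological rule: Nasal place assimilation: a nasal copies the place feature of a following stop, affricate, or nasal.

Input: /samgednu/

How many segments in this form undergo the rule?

/m/ before /g/ (velar) → [ŋ]
1 segment changes.

1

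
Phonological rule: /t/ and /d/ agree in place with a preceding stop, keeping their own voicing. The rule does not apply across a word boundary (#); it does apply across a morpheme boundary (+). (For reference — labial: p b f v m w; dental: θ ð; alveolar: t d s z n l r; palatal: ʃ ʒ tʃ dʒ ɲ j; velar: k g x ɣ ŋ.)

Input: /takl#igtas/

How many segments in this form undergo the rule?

1

/t/ after /g/ (velar) → [k]
1 segment changes.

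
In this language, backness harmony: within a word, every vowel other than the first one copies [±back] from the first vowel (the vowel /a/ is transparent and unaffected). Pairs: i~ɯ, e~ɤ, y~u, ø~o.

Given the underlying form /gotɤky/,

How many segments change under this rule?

/y/ harmonizes with /o/ ([+back]) → [u]
1 segment changes.

1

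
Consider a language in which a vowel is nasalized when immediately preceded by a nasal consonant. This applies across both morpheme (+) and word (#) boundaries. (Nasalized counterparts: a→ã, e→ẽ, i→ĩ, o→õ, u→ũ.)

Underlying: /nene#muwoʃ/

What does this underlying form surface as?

[nẽnẽ#mũwoʃ]

/e/ after nasal /n/ → [ẽ]
/e/ after nasal /n/ → [ẽ]
/u/ after nasal /m/ → [ũ]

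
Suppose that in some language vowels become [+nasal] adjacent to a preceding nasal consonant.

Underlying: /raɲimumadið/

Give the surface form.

/i/ after nasal /ɲ/ → [ĩ]
/u/ after nasal /m/ → [ũ]
/a/ after nasal /m/ → [ã]

[raɲĩmũmãdið]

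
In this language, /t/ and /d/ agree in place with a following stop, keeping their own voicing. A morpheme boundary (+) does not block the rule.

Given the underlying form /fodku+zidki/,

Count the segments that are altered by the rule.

/d/ before /k/ (velar) → [g]
/d/ before /k/ (velar) → [g]
2 segments change.

2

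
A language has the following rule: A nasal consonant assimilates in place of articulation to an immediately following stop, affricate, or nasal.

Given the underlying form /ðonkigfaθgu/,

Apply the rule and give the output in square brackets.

[ðoŋkigfaθgu]

/n/ before /k/ (velar) → [ŋ]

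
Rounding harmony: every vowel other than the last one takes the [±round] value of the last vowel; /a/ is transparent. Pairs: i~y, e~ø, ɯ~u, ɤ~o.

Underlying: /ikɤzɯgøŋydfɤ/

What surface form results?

[ikɤzɯgeŋidfɤ]

/ø/ harmonizes with /ɤ/ ([-round]) → [e]
/y/ harmonizes with /ɤ/ ([-round]) → [i]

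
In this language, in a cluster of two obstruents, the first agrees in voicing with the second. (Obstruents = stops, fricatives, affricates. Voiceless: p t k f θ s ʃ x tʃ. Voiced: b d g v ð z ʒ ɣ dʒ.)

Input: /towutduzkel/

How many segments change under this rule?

/t/ before /d/ (voiced) → [d]
/z/ before /k/ (voiceless) → [s]
2 segments change.

2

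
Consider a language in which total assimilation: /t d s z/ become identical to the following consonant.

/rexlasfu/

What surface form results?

/s/ before /f/ → [f] (total assimilation)

[rexlaffu]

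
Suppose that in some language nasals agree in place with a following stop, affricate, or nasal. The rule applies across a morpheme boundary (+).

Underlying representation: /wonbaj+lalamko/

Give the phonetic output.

/n/ before /b/ (labial) → [m]
/m/ before /k/ (velar) → [ŋ]

[wombaj+lalaŋko]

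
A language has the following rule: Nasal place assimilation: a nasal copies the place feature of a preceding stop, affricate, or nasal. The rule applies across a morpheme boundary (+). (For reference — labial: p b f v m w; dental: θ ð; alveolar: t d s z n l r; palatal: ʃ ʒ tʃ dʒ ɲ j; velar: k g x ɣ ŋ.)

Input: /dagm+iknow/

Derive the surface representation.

/m/ after /g/ (velar) → [ŋ]
/n/ after /k/ (velar) → [ŋ]

[dagŋ+ikŋow]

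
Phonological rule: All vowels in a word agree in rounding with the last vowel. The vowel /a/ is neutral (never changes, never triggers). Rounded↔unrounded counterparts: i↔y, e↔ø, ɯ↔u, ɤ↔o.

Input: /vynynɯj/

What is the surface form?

/y/ harmonizes with /ɯ/ ([-round]) → [i]
/y/ harmonizes with /ɯ/ ([-round]) → [i]

[vininɯj]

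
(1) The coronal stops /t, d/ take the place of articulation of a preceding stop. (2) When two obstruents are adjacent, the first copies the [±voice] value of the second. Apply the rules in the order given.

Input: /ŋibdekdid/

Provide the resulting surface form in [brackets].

Rule 1: /d/ after /b/ (labial) → [b]
Rule 1: /d/ after /k/ (velar) → [g]
After rule 1: ŋibbekgid
Rule 2: /k/ before /g/ (voiced) → [g]

[ŋibbeggid]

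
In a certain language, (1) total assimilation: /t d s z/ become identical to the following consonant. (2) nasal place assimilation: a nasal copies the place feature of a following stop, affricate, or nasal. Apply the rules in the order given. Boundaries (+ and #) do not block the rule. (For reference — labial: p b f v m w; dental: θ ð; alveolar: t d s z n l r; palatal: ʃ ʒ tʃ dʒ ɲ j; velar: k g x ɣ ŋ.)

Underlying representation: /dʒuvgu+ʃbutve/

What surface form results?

Rule 1: /t/ before /v/ → [v] (total assimilation)
After rule 1: dʒuvgu+ʃbuvve
Rule 2: no segment meets the rule's conditions; no change.

[dʒuvgu+ʃbuvve]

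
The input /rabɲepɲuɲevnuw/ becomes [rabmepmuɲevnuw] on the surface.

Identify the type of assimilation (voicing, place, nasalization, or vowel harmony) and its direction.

place assimilation, progressive

/ɲ/→[m] /ɲ/→[m].
Each target copies a feature from the preceding segment, so the direction is progressive.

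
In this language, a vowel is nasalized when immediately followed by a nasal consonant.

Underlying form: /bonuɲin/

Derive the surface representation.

[bõnũɲĩn]

/o/ before nasal /n/ → [õ]
/u/ before nasal /ɲ/ → [ũ]
/i/ before nasal /n/ → [ĩ]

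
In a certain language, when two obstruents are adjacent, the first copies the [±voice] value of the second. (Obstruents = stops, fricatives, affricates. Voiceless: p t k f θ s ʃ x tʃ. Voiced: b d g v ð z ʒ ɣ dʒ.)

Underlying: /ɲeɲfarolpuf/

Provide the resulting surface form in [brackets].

[ɲeɲfarolpuf]

no segment meets the rule's conditions; no change.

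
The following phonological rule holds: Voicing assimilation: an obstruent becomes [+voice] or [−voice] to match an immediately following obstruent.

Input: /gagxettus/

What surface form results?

[gakxettus]

/g/ before /x/ (voiceless) → [k]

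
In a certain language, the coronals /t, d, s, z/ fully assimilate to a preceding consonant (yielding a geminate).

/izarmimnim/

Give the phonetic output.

[izarmimnim]

no segment meets the rule's conditions; no change.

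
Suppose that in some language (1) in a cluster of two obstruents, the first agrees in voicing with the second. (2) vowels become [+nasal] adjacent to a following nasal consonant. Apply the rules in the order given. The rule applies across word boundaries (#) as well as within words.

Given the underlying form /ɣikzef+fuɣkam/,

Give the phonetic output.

[ɣigzef+fuxkãm]

Rule 1: /k/ before /z/ (voiced) → [g]
Rule 1: /ɣ/ before /k/ (voiceless) → [x]
After rule 1: ɣigzef+fuxkam
Rule 2: /a/ before nasal /m/ → [ã]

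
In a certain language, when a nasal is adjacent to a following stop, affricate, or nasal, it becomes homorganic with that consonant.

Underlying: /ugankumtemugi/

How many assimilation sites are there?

/n/ before /k/ (velar) → [ŋ]
/m/ before /t/ (alveolar) → [n]
2 segments change.

2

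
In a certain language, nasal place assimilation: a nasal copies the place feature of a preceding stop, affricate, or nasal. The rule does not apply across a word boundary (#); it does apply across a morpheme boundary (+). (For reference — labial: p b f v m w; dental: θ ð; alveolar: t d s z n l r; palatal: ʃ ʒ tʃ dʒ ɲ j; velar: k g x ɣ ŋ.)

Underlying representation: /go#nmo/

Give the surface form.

/m/ after /n/ (alveolar) → [n]

[go#nno]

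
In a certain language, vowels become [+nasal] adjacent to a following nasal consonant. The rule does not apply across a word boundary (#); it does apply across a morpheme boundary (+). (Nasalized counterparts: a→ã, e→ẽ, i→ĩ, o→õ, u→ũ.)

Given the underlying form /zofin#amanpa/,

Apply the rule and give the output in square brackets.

[zofĩn#ãmãnpa]

/i/ before nasal /n/ → [ĩ]
/a/ before nasal /m/ → [ã]
/a/ before nasal /n/ → [ã]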